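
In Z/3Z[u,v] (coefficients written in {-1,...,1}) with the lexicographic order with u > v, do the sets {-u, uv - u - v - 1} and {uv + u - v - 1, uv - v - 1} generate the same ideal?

For a fixed monomial order, each ideal has a unique reduced Gröbner basis; comparing bases decides equality.
Buchberger on the first generating set:
f_1 = -u, LT = u.
f_2 = uv - u - v - 1, LT = uv.

S(f_1,f_2): lcm = uv. S = u + v + 1.
  leading term u: subtract (-1)·f_1 from u + v + 1 → v + 1
  leading term v: no divisor's leading term divides it; move v to the remainder.
  leading term 1: no divisor's leading term divides it; move 1 to the remainder.
  remainder v + 1 ≠ 0; add g_3 = v + 1 to the basis.

The other S-polynomials (S(f_1,g_3), S(f_2,g_3)) all reduce to 0 modulo the current basis, so we have a Gröbner basis.
Inter-reduce: drop elements whose leading term is divisible by another's, tail-reduce, and make monic.
Reduced Gröbner basis: {u, v + 1}.

Buchberger on the second generating set:
h_1 = uv + u - v - 1, LT = uv.
h_2 = uv - v - 1, LT = uv.

S(h_1,h_2): lcm = uv. S = u.
  leading term u: no divisor's leading term divides it; move u to the remainder.
  remainder u ≠ 0; add k_3 = u to the basis.

S(h_1,k_3): lcm = uv. S = u - v - 1.
  leading term u: subtract (1)·k_3 from u - v - 1 → -v - 1
  leading term v: no divisor's leading term divides it; move -v to the remainder.
  leading term 1: no divisor's leading term divides it; move -1 to the remainder.
  remainder -v - 1 ≠ 0; add k_4 = -v - 1 to the basis.

The other S-polynomials (S(h_2,k_3), S(h_1,k_4), S(h_2,k_4), S(k_3,k_4)) all reduce to 0 modulo the current basis, so we have a Gröbner basis.
Inter-reduce: drop elements whose leading term is divisible by another's, tail-reduce, and make monic.
Reduced Gröbner basis: {u, v + 1}.

These coincide, so the ideals are equal.
The choice of monomial ordering does not affect the verdict — as long as both bases are computed under the same ordering, their equality decides ideal equality.

Yes, the ideals are equal.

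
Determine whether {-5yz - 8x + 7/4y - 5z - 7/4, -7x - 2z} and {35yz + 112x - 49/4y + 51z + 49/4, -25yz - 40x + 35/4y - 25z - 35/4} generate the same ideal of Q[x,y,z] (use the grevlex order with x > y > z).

Two ideals are equal iff their reduced Gröbner bases coincide (the reduced basis is unique for a fixed ordering).
Buchberger on the first generating set:
f_1 = -5yz - 8x + 7/4y - 5z - 7/4, LT = yz.
f_2 = -7x - 2z, LT = x.

The S-polynomials (S(f_1,f_2)) all reduce to 0 modulo the current basis, so we have a Gröbner basis.
Inter-reduce: drop elements whose leading term is divisible by another's, tail-reduce, and make monic.
Reduced Gröbner basis: {yz - 7/20y + 19/35z + 7/20, x + 2/7z}.

Buchberger on the second generating set:
h_1 = 35yz + 112x - 49/4y + 51z + 49/4, LT = yz.
h_2 = -25yz - 40x + 35/4y - 25z - 35/4, LT = yz.

S(h_1,h_2): lcm = yz. S = 8/5x + 16/35z.
  leading term x: no divisor's leading term divides it; move 8/5x to the remainder.
  leading term z: no divisor's leading term divides it; move 16/35z to the remainder.
  remainder 8/5x + 16/35z ≠ 0; add k_3 = 8/5x + 16/35z to the basis.

The other S-polynomials (S(h_1,k_3), S(h_2,k_3)) all reduce to 0 modulo the current basis, so we have a Gröbner basis.
Inter-reduce: drop elements whose leading term is divisible by another's, tail-reduce, and make monic.
Reduced Gröbner basis: {yz - 7/20y + 19/35z + 7/20, x + 2/7z}.

These coincide, so the ideals are equal.

Yes, the ideals are equal.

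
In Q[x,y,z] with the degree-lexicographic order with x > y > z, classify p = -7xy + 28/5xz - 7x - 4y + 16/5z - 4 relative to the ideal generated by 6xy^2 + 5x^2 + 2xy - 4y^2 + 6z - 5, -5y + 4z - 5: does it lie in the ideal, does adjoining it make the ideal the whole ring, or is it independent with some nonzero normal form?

-7xy + 28/5xz - 7x - 4y + 16/5z - 4 lies in I (it reduces to 0).

First compute the reduced Gröbner basis of I by Buchberger's algorithm.
f_1 = 6xy^2 + 5x^2 + 2xy - 4y^2 + 6z - 5, LT = xy^2.
f_2 = -5y + 4z - 5, LT = y.

S(f_1,f_2): lcm = xy^2. S = 4/5xyz + 5/6x^2 - 2/3xy - 2/3y^2 + z - 5/6.
  reduce S modulo (f_1, f_2):
  remainder 16/25xz^2 + 5/6x^2 - 4/3xz - 32/75z^2 + 2/3x + 31/15z - 3/2 ≠ 0; add h_3 = 16/25xz^2 + 5/6x^2 - 4/3xz - 32/75z^2 + 2/3x + 31/15z - 3/2 to the basis.

The other S-polynomials (S(f_1,h_3), S(f_2,h_3)) all reduce to 0 modulo the current basis, so we have a Gröbner basis.
Inter-reduce: drop elements whose leading term is divisible by another's, tail-reduce, and make monic.
Reduced Gröbner basis: {xz^2 + 125/96x^2 - 25/12xz - 2/3z^2 + 25/24x + 155/48z - 75/32, y - 4/5z + 1}.
Label its elements g_1 = xz^2 + 125/96x^2 - 25/12xz - 2/3z^2 + 25/24x + 155/48z - 75/32, g_2 = y - 4/5z + 1.

Reduce p = -7xy + 28/5xz - 7x - 4y + 16/5z - 4 modulo G:
  leading term xy: subtract (-7x)·g_2 from -7xy + 28/5xz - 7x - 4y + 16/5z - 4 → -4y + 16/5z - 4
  leading term y: subtract (-4)·g_2 from -4y + 16/5z - 4 → 0
  normal form = 0.
Since the normal form is 0, p ∈ I.

The remainder on division by a Gröbner basis is unique — it is the normal form.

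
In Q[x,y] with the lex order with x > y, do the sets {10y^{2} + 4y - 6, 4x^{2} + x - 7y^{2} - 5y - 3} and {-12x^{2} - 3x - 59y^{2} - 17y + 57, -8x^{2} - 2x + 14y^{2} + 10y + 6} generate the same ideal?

Yes, the ideals are equal.

For a fixed monomial order, each ideal has a unique reduced Gröbner basis; comparing bases decides equality.
Buchberger on the first generating set:
f_1 = 10y^{2} + 4y - 6, LT = y^{2}.
f_2 = 4x^{2} + x - 7y^{2} - 5y - 3, LT = x^{2}.

The S-polynomials (S(f_1,f_2)) all reduce to 0 modulo the current basis, so we have a Gröbner basis.
Inter-reduce: drop elements whose leading term is divisible by another's, tail-reduce, and make monic.
Reduced Gröbner basis: {x^{2} + \tfrac{1}{4}x - \tfrac{11}{20}y - \tfrac{9}{5}, y^{2} + \tfrac{2}{5}y - \tfrac{3}{5}}.

Buchberger on the second generating set:
h_1 = -12x^{2} - 3x - 59y^{2} - 17y + 57, LT = x^{2}.
h_2 = -8x^{2} - 2x + 14y^{2} + 10y + 6, LT = x^{2}.

S(h_1,h_2): lcm = x^{2}. S = \tfrac{20}{3}y^{2} + \tfrac{8}{3}y - 4.
  leading term y^{2}: no divisor's leading term divides it; move \tfrac{20}{3}y^{2} to the remainder.
  leading term y: no divisor's leading term divides it; move \tfrac{8}{3}y to the remainder.
  leading term 1: no divisor's leading term divides it; move -4 to the remainder.
  remainder \tfrac{20}{3}y^{2} + \tfrac{8}{3}y - 4 ≠ 0; add k_3 = \tfrac{20}{3}y^{2} + \tfrac{8}{3}y - 4 to the basis.

The other S-polynomials (S(h_1,k_3), S(h_2,k_3)) all reduce to 0 modulo the current basis, so we have a Gröbner basis.
Inter-reduce: drop elements whose leading term is divisible by another's, tail-reduce, and make monic.
Reduced Gröbner basis: {x^{2} + \tfrac{1}{4}x - \tfrac{11}{20}y - \tfrac{9}{5}, y^{2} + \tfrac{2}{5}y - \tfrac{3}{5}}.

Same reduced basis, so the two generating sets span the same ideal.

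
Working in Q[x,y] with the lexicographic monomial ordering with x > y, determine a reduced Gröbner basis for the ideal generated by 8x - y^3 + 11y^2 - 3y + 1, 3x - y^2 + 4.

G = {x - 1/3y^2 + 4/3, y^3 - 41/3y^2 + 3y + 29/3}

f_1 = 8x - y^3 + 11y^2 - 3y + 1, LT = x.
f_2 = 3x - y^2 + 4, LT = x.

S(f_1,f_2): lcm = x. S = -1/8y^3 + 41/24y^2 - 3/8y - 29/24.
  reduce S modulo (f_1, f_2):
  remainder -1/8y^3 + 41/24y^2 - 3/8y - 29/24 ≠ 0; add g_3 = -1/8y^3 + 41/24y^2 - 3/8y - 29/24 to the basis.

The other S-polynomials (S(f_1,g_3), S(f_2,g_3)) all reduce to 0 modulo the current basis, so we have a Gröbner basis.
Inter-reduce: drop elements whose leading term is divisible by another's, tail-reduce, and make monic.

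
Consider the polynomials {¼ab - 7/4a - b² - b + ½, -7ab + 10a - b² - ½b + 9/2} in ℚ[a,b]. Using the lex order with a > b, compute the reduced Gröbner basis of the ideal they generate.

G = {a + 29/39b² + 19/26b - 37/78, b³ - 37/58b² - 62/29b + 103/58}

f_1 = ¼ab - 7/4a - b² - b + ½, LT = ab.
f_2 = -7ab + 10a - b² - ½b + 9/2, LT = ab.

S(f_1,f_2): lcm = ab. S = -39/7a - 29/7b² - 57/14b + 37/14.
  leading term a: no divisor's leading term divides it; move -39/7a to the remainder.
  leading term b²: no divisor's leading term divides it; move -29/7b² to the remainder.
  leading term b: no divisor's leading term divides it; move -57/14b to the remainder.
  leading term 1: no divisor's leading term divides it; move 37/14 to the remainder.
  remainder -39/7a - 29/7b² - 57/14b + 37/14 ≠ 0; add g_3 = -39/7a - 29/7b² - 57/14b + 37/14 to the basis.

S(f_1,g_3): lcm = ab. S = -7a - 29/39b³ - 123/26b² - 275/78b + 2.
  leading term a: subtract (49/39)·g_3 from -7a - 29/39b³ - 123/26b² - 275/78b + 2 → -29/39b³ + 37/78b² + 62/39b - 103/78
  leading term b³: no divisor's leading term divides it; move -29/39b³ to the remainder.
  leading term b²: no divisor's leading term divides it; move 37/78b² to the remainder.
  leading term b: no divisor's leading term divides it; move 62/39b to the remainder.
  leading term 1: no divisor's leading term divides it; move -103/78 to the remainder.
  remainder -29/39b³ + 37/78b² + 62/39b - 103/78 ≠ 0; add g_4 = -29/39b³ + 37/78b² + 62/39b - 103/78 to the basis.

S(f_2,g_3): lcm = ab. S = -10/7a - 29/39b³ - 107/182b² + 149/273b - 9/14.
  leading term a: subtract (10/39)·g_3 from -10/7a - 29/39b³ - 107/182b² + 149/273b - 9/14 → -29/39b³ + 37/78b² + 62/39b - 103/78
  leading term b³: subtract (1)·g_4 from -29/39b³ + 37/78b² + 62/39b - 103/78 → 0
  remainder 0.

S(f_1,g_4): lcm = ab³. S = -369/58ab² + 62/29ab - 103/58a - 4b⁴ - 4b³ + 2b².
  leading term ab²: subtract (-738/29b)·f_1 from -369/58ab² + 62/29ab - 103/58a - 4b⁴ - 4b³ + 2b² → -2459/58ab - 103/58a - 4b⁴ - 854/29b³ - 680/29b² + 369/29b
  leading term ab: subtract (-4918/29)·f_1 from -2459/58ab - 103/58a - 4b⁴ - 854/29b³ - 680/29b² + 369/29b → -8658/29a - 4b⁴ - 854/29b³ - 5598/29b² - 4549/29b + 2459/29
  leading term a: subtract (1554/29)·g_3 from -8658/29a - 4b⁴ - 854/29b³ - 5598/29b² - 4549/29b + 2459/29 → -4b⁴ - 854/29b³ + 840/29b² + 1778/29b - 1648/29
  leading term b⁴: subtract (156/29b)·g_4 from -4b⁴ - 854/29b³ + 840/29b² + 1778/29b - 1648/29 → -32b³ + 592/29b² + 1984/29b - 1648/29
  leading term b³: subtract (1248/29)·g_4 from -32b³ + 592/29b² + 1984/29b - 1648/29 → 0
  remainder 0.

S(f_2,g_4): lcm = ab³. S = -321/406ab² + 62/29ab - 103/58a + 1/7b⁴ + 1/14b³ - 9/14b².
  leading term ab²: subtract (-642/203b)·f_1 from -321/406ab² + 62/29ab - 103/58a + 1/7b⁴ + 1/14b³ - 9/14b² → -197/58ab - 103/58a + 1/7b⁴ - 1255/406b³ - 1545/406b² + 321/203b
  leading term ab: subtract (-394/29)·f_1 from -197/58ab - 103/58a + 1/7b⁴ - 1255/406b³ - 1545/406b² + 321/203b → -741/29a + 1/7b⁴ - 1255/406b³ - 7061/406b² - 2437/203b + 197/29
  leading term a: subtract (133/29)·g_3 from -741/29a + 1/7b⁴ - 1255/406b³ - 7061/406b² - 2437/203b + 197/29 → 1/7b⁴ - 1255/406b³ + 653/406b² + 2707/406b - 309/58
  leading term b⁴: subtract (-39/203b)·g_4 from 1/7b⁴ - 1255/406b³ + 653/406b² + 2707/406b - 309/58 → -3b³ + 111/58b² + 186/29b - 309/58
  leading term b³: subtract (117/29)·g_4 from -3b³ + 111/58b² + 186/29b - 309/58 → 0
  remainder 0.

S(g_3,g_4): leading monomials are coprime, so the S-polynomial reduces to 0 (Buchberger's first criterion).
Every S-polynomial of the final basis reduces to 0, so we have a Gröbner basis.
Inter-reduce: drop elements whose leading term is divisible by another's, tail-reduce, and make monic.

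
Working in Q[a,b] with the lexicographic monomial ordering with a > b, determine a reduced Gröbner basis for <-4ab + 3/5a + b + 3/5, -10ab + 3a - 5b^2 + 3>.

G = {a - 10/3b^2 - 5/3b + 1, b^3 + 7/20b^2 - 9/20b}

f_1 = -4ab + 3/5a + b + 3/5, LT = ab.
f_2 = -10ab + 3a - 5b^2 + 3, LT = ab.

S(f_1,f_2): lcm = ab. S = 3/20a - 1/2b^2 - 1/4b + 3/20.
  reduce S modulo (f_1, f_2):
  remainder 3/20a - 1/2b^2 - 1/4b + 3/20 ≠ 0; add g_3 = 3/20a - 1/2b^2 - 1/4b + 3/20 to the basis.

S(f_1,g_3): lcm = ab. S = -3/20a + 10/3b^3 + 5/3b^2 - 5/4b - 3/20.
  reduce S modulo (f_1, f_2, g_3):
  remainder 10/3b^3 + 7/6b^2 - 3/2b ≠ 0; add g_4 = 10/3b^3 + 7/6b^2 - 3/2b to the basis.

The other S-polynomials (S(f_2,g_3), S(f_1,g_4), S(f_2,g_4), S(g_3,g_4)) all reduce to 0 modulo the current basis, so we have a Gröbner basis.
Inter-reduce: drop elements whose leading term is divisible by another's, tail-reduce, and make monic.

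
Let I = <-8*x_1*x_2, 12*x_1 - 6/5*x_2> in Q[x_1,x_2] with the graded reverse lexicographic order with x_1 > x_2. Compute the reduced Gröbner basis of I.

G = {x_2**2, x_1 - 1/10*x_2}

f_1 = -8*x_1*x_2, LT = x_1*x_2.
f_2 = 12*x_1 - 6/5*x_2, LT = x_1.

S(f_1,f_2): lcm = x_1*x_2. S = 1/10*x_2**2.
  leading term x_2**2: no divisor's leading term divides it; move 1/10*x_2**2 to the remainder.
  remainder 1/10*x_2**2 ≠ 0; add g_3 = 1/10*x_2**2 to the basis.

The other S-polynomials (S(f_1,g_3), S(f_2,g_3)) all reduce to 0 modulo the current basis, so we have a Gröbner basis.
Inter-reduce: drop elements whose leading term is divisible by another's, tail-reduce, and make monic.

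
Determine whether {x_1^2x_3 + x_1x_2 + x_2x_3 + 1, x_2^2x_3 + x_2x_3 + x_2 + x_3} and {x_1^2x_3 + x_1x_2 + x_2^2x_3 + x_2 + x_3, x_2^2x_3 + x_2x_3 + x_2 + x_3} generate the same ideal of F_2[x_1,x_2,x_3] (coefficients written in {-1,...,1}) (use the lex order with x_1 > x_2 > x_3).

For a fixed monomial order, each ideal has a unique reduced Gröbner basis; comparing bases decides equality.
Buchberger on the first generating set:
f_1 = x_1^2x_3 + x_1x_2 + x_2x_3 + 1, LT = x_1^2x_3.
f_2 = x_2^2x_3 + x_2x_3 + x_2 + x_3, LT = x_2^2x_3.

S(f_1,f_2): lcm = x_1^2x_2^2x_3. S = x_1^2x_2x_3 + x_1^2x_2 + x_1^2x_3 + x_1x_2^3 + x_2^3x_3 + x_2^2.
  leading term x_1^2x_2x_3: subtract (x_2)·f_1 from x_1^2x_2x_3 + x_1^2x_2 + x_1^2x_3 + x_1x_2^3 + x_2^3x_3 + x_2^2 → x_1^2x_2 + x_1^2x_3 + x_1x_2^3 + x_1x_2^2 + x_2^3x_3 + x_2^2x_3 + x_2^2 + x_2
  leading term x_1^2x_2: no divisor's leading term divides it; move x_1^2x_2 to the remainder.
  leading term x_1^2x_3: subtract (1)·f_1 from x_1^2x_3 + x_1x_2^3 + x_1x_2^2 + x_2^3x_3 + x_2^2x_3 + x_2^2 + x_2 → x_1x_2^3 + x_1x_2^2 + x_1x_2 + x_2^3x_3 + x_2^2x_3 + x_2^2 + x_2x_3 + x_2 + 1
  leading term x_1x_2^3: no divisor's leading term divides it; move x_1x_2^3 to the remainder.
  leading term x_1x_2^2: no divisor's leading term divides it; move x_1x_2^2 to the remainder.
  leading term x_1x_2: no divisor's leading term divides it; move x_1x_2 to the remainder.
  leading term x_2^3x_3: subtract (x_2)·f_2 from x_2^3x_3 + x_2^2x_3 + x_2^2 + x_2x_3 + x_2 + 1 → x_2 + 1
  leading term x_2: no divisor's leading term divides it; move x_2 to the remainder.
  leading term 1: no divisor's leading term divides it; move 1 to the remainder.
  remainder x_1^2x_2 + x_1x_2^3 + x_1x_2^2 + x_1x_2 + x_2 + 1 ≠ 0; add g_3 = x_1^2x_2 + x_1x_2^3 + x_1x_2^2 + x_1x_2 + x_2 + 1 to the basis.

The other S-polynomials (S(f_1,g_3), S(f_2,g_3)) all reduce to 0 modulo the current basis, so we have a Gröbner basis.
Inter-reduce: drop elements whose leading term is divisible by another's, tail-reduce, and make monic.
Reduced Gröbner basis: {x_1^2x_2 + x_1x_2^3 + x_1x_2^2 + x_1x_2 + x_2 + 1, x_1^2x_3 + x_1x_2 + x_2x_3 + 1, x_2^2x_3 + x_2x_3 + x_2 + x_3}.

Buchberger on the second generating set:
h_1 = x_1^2x_3 + x_1x_2 + x_2^2x_3 + x_2 + x_3, LT = x_1^2x_3.
h_2 = x_2^2x_3 + x_2x_3 + x_2 + x_3, LT = x_2^2x_3.

S(h_1,h_2): lcm = x_1^2x_2^2x_3. S = x_1^2x_2x_3 + x_1^2x_2 + x_1^2x_3 + x_1x_2^3 + x_2^4x_3 + x_2^3 + x_2^2x_3.
  leading term x_1^2x_2x_3: subtract (x_2)·h_1 from x_1^2x_2x_3 + x_1^2x_2 + x_1^2x_3 + x_1x_2^3 + x_2^4x_3 + x_2^3 + x_2^2x_3 → x_1^2x_2 + x_1^2x_3 + x_1x_2^3 + x_1x_2^2 + x_2^4x_3 + x_2^3x_3 + x_2^3 + x_2^2x_3 + x_2^2 + x_2x_3
  leading term x_1^2x_2: no divisor's leading term divides it; move x_1^2x_2 to the remainder.
  leading term x_1^2x_3: subtract (1)·h_1 from x_1^2x_3 + x_1x_2^3 + x_1x_2^2 + x_2^4x_3 + x_2^3x_3 + x_2^3 + x_2^2x_3 + x_2^2 + x_2x_3 → x_1x_2^3 + x_1x_2^2 + x_1x_2 + x_2^4x_3 + x_2^3x_3 + x_2^3 + x_2^2 + x_2x_3 + x_2 + x_3
  leading term x_1x_2^3: no divisor's leading term divides it; move x_1x_2^3 to the remainder.
  leading term x_1x_2^2: no divisor's leading term divides it; move x_1x_2^2 to the remainder.
  leading term x_1x_2: no divisor's leading term divides it; move x_1x_2 to the remainder.
  leading term x_2^4x_3: subtract (x_2^2)·h_2 from x_2^4x_3 + x_2^3x_3 + x_2^3 + x_2^2 + x_2x_3 + x_2 + x_3 → x_2^2x_3 + x_2^2 + x_2x_3 + x_2 + x_3
  leading term x_2^2x_3: subtract (1)·h_2 from x_2^2x_3 + x_2^2 + x_2x_3 + x_2 + x_3 → x_2^2
  leading term x_2^2: no divisor's leading term divides it; move x_2^2 to the remainder.
  remainder x_1^2x_2 + x_1x_2^3 + x_1x_2^2 + x_1x_2 + x_2^2 ≠ 0; add k_3 = x_1^2x_2 + x_1x_2^3 + x_1x_2^2 + x_1x_2 + x_2^2 to the basis.

The other S-polynomials (S(h_1,k_3), S(h_2,k_3)) all reduce to 0 modulo the current basis, so we have a Gröbner basis.
Inter-reduce: drop elements whose leading term is divisible by another's, tail-reduce, and make monic.
Reduced Gröbner basis: {x_1^2x_2 + x_1x_2^3 + x_1x_2^2 + x_1x_2 + x_2^2, x_1^2x_3 + x_1x_2 + x_2x_3, x_2^2x_3 + x_2x_3 + x_2 + x_3}.

These differ, so the ideals are not equal.

No, the ideals differ.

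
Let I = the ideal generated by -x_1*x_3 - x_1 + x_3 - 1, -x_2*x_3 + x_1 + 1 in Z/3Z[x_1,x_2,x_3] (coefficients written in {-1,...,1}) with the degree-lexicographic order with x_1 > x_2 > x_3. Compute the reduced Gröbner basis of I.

f_1 = -x_1*x_3 - x_1 + x_3 - 1, LT = x_1*x_3.
f_2 = -x_2*x_3 + x_1 + 1, LT = x_2*x_3.

S(f_1,f_2): lcm = x_1*x_2*x_3. S = x_1**2 + x_1*x_2 - x_2*x_3 + x_1 + x_2.
  leading term x_1**2: no divisor's leading term divides it; move x_1**2 to the remainder.
  leading term x_1*x_2: no divisor's leading term divides it; move x_1*x_2 to the remainder.
  leading term x_2*x_3: subtract (1)·f_2 from -x_2*x_3 + x_1 + x_2 → x_2 - 1
  leading term x_2: no divisor's leading term divides it; move x_2 to the remainder.
  leading term 1: no divisor's leading term divides it; move -1 to the remainder.
  remainder x_1**2 + x_1*x_2 + x_2 - 1 ≠ 0; add g_3 = x_1**2 + x_1*x_2 + x_2 - 1 to the basis.

The other S-polynomials (S(f_1,g_3), S(f_2,g_3)) all reduce to 0 modulo the current basis, so we have a Gröbner basis.

G = {x_1**2 + x_1*x_2 + x_2 - 1, x_1*x_3 + x_1 - x_3 + 1, x_2*x_3 - x_1 - 1}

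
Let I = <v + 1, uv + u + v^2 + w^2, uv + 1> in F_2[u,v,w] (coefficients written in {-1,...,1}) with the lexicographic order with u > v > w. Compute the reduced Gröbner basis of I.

G = {u + 1, v + 1, w^2 + 1}

f_1 = v + 1, LT = v.
f_2 = uv + u + v^2 + w^2, LT = uv.
f_3 = uv + 1, LT = uv.

S(f_1,f_2): lcm = uv. S = v^2 + w^2.
  reduce S modulo (f_1, f_2, f_3):
  remainder w^2 + 1 ≠ 0; add g_4 = w^2 + 1 to the basis.

S(f_1,f_3): lcm = uv. S = u + 1.
  reduce S modulo (f_1, f_2, f_3, g_4):
  remainder u + 1 ≠ 0; add g_5 = u + 1 to the basis.

The other S-polynomials (S(f_2,f_3), S(f_1,g_4), S(f_2,g_4), S(f_3,g_4), S(f_1,g_5), S(f_2,g_5), S(f_3,g_5), S(g_4,g_5)) all reduce to 0 modulo the current basis, so we have a Gröbner basis.
Inter-reduce: drop elements whose leading term is divisible by another's, tail-reduce, and make monic.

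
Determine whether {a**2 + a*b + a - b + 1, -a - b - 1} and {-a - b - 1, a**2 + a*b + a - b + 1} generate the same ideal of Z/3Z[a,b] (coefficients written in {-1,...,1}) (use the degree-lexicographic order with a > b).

For a fixed monomial order, each ideal has a unique reduced Gröbner basis; comparing bases decides equality.
Buchberger on the first generating set:
f_1 = a**2 + a*b + a - b + 1, LT = a**2.
f_2 = -a - b - 1, LT = a.

S(f_1,f_2): lcm = a**2. S = -b + 1.
  leading term b: no divisor's leading term divides it; move -b to the remainder.
  leading term 1: no divisor's leading term divides it; move 1 to the remainder.
  remainder -b + 1 ≠ 0; add g_3 = -b + 1 to the basis.

The other S-polynomials (S(f_1,g_3), S(f_2,g_3)) all reduce to 0 modulo the current basis, so we have a Gröbner basis.
Inter-reduce: drop elements whose leading term is divisible by another's, tail-reduce, and make monic.
Reduced Gröbner basis: {a - 1, b - 1}.

Buchberger on the second generating set:
h_1 = -a - b - 1, LT = a.
h_2 = a**2 + a*b + a - b + 1, LT = a**2.

S(h_1,h_2): lcm = a**2. S = b - 1.
  leading term b: no divisor's leading term divides it; move b to the remainder.
  leading term 1: no divisor's leading term divides it; move -1 to the remainder.
  remainder b - 1 ≠ 0; add k_3 = b - 1 to the basis.

The other S-polynomials (S(h_1,k_3), S(h_2,k_3)) all reduce to 0 modulo the current basis, so we have a Gröbner basis.
Inter-reduce: drop elements whose leading term is divisible by another's, tail-reduce, and make monic.
Reduced Gröbner basis: {a - 1, b - 1}.

These coincide, so the ideals are equal.
The same test decides containment: I ⊆ J iff every generator of I reduces to 0 modulo a Gröbner basis of J.

Yes, the ideals are equal.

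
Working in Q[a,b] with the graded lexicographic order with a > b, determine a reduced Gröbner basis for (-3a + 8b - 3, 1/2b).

G = {a + 1, b}

f_1 = -3a + 8b - 3, LT = a.
f_2 = 1/2b, LT = b.

S(f_1,f_2): leading monomials are coprime, so the S-polynomial reduces to 0 (Buchberger's first criterion).
Every S-polynomial of the final basis reduces to 0, so we have a Gröbner basis.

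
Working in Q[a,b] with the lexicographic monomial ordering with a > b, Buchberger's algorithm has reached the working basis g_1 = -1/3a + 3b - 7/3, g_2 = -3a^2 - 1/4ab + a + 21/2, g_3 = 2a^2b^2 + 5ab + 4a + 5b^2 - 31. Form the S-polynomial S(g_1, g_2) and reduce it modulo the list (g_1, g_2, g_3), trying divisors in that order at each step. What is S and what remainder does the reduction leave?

S(g_1, g_2) = -109/12ab + 22/3a + 7/2; remainder on division = -327/4b^2 + 1555/12b - 287/6.

lcm(LM(g_1), LM(g_2)) = a^2.
S = (lcm/LT(g_1))·g_1 − (lcm/LT(g_2))·g_2 = -109/12ab + 22/3a + 7/2.
Reduce S modulo (g_1, g_2, g_3) in that order:
  leading term ab: subtract (109/4b)·g_1 from -109/12ab + 22/3a + 7/2 → 22/3a - 327/4b^2 + 763/12b + 7/2
  leading term a: subtract (-22)·g_1 from 22/3a - 327/4b^2 + 763/12b + 7/2 → -327/4b^2 + 1555/12b - 287/6
  leading term b^2: no divisor's leading term divides it; move -327/4b^2 to the remainder.
  leading term b: no divisor's leading term divides it; move 1555/12b to the remainder.
  leading term 1: no divisor's leading term divides it; move -287/6 to the remainder.
The remainder -327/4b^2 + 1555/12b - 287/6 is nonzero, so it would be added as the next basis element.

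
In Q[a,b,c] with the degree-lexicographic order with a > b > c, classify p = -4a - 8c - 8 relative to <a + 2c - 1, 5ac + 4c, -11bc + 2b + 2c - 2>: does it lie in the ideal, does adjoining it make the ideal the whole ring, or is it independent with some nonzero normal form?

First compute the reduced Gröbner basis of I by Buchberger's algorithm.
f_1 = a + 2c - 1, LT = a.
f_2 = 5ac + 4c, LT = ac.
f_3 = -11bc + 2b + 2c - 2, LT = bc.

S(f_1,f_2): lcm = ac. S = 2c^2 - 9/5c.
  reduce S modulo (f_1, f_2, f_3):
  remainder 2c^2 - 9/5c ≠ 0; add h_4 = 2c^2 - 9/5c to the basis.

S(f_2,f_3): lcm = abc. S = 2/11ab + 2/11ac + 4/5bc - 2/11a.
  reduce S modulo (f_1, f_2, f_3, h_4):
  remainder 158/605b + 36/121c - 158/605 ≠ 0; add h_5 = 158/605b + 36/121c - 158/605 to the basis.

The other S-polynomials (S(f_1,f_3), S(f_1,h_4), S(f_2,h_4), S(f_3,h_4), S(f_1,h_5), S(f_2,h_5), S(f_3,h_5), S(h_4,h_5)) all reduce to 0 modulo the current basis, so we have a Gröbner basis.
Inter-reduce: drop elements whose leading term is divisible by another's, tail-reduce, and make monic.
Reduced Gröbner basis: {c^2 - 9/10c, a + 2c - 1, b + 90/79c - 1}.
Label its elements g_1 = c^2 - 9/10c, g_2 = a + 2c - 1, g_3 = b + 90/79c - 1.

Reduce p = -4a - 8c - 8 modulo G:
  leading term a: subtract (-4)·g_2 from -4a - 8c - 8 → -12
  leading term 1: no divisor's leading term divides it; move -12 to the remainder.
  normal form = -12.
The normal form is nonzero, so p ∉ I. Since p minus its normal form lies in I, I + (p) = I + (r) where r = -12; decide whether this ideal is the whole ring.
Here r = -12 is a nonzero constant, hence a unit: 1 ∈ I + (p), the Gröbner basis of I + (p) is {1}, and the enlarged system has no common solution — adjoining p is inconsistent.

Ideal membership is decidable via reduction modulo a Gröbner basis.

Adjoining -4a - 8c - 8 makes the ideal the whole ring: the system is inconsistent.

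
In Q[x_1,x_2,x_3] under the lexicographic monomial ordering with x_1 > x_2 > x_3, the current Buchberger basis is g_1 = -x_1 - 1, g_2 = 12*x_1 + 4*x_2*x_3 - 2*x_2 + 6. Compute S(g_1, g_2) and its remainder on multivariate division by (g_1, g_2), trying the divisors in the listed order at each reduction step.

lcm(LM(g_1), LM(g_2)) = x_1.
S = (lcm/LT(g_1))·g_1 − (lcm/LT(g_2))·g_2 = -1/3*x_2*x_3 + 1/6*x_2 + 1/2.
Reduce S modulo (g_1, g_2) in that order:
  leading term x_2*x_3: no divisor's leading term divides it; move -1/3*x_2*x_3 to the remainder.
  leading term x_2: no divisor's leading term divides it; move 1/6*x_2 to the remainder.
  leading term 1: no divisor's leading term divides it; move 1/2 to the remainder.
The remainder -1/3*x_2*x_3 + 1/6*x_2 + 1/2 is nonzero, so it would be added as the next basis element.

S(g_1, g_2) = -1/3*x_2*x_3 + 1/6*x_2 + 1/2; remainder on division = -1/3*x_2*x_3 + 1/6*x_2 + 1/2.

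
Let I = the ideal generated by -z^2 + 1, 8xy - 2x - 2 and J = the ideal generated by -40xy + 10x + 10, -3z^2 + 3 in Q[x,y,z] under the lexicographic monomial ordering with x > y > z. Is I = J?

For a fixed monomial order, each ideal has a unique reduced Gröbner basis; comparing bases decides equality.
Buchberger on the first generating set:
f_1 = -z^2 + 1, LT = z^2.
f_2 = 8xy - 2x - 2, LT = xy.

The S-polynomials (S(f_1,f_2)) all reduce to 0 modulo the current basis, so we have a Gröbner basis.
Inter-reduce: drop elements whose leading term is divisible by another's, tail-reduce, and make monic.
Reduced Gröbner basis: {xy - 1/4x - 1/4, z^2 - 1}.

Buchberger on the second generating set:
h_1 = -40xy + 10x + 10, LT = xy.
h_2 = -3z^2 + 3, LT = z^2.

The S-polynomials (S(h_1,h_2)) all reduce to 0 modulo the current basis, so we have a Gröbner basis.
Inter-reduce: drop elements whose leading term is divisible by another's, tail-reduce, and make monic.
Reduced Gröbner basis: {xy - 1/4x - 1/4, z^2 - 1}.

These coincide, so the ideals are equal.
The same test decides containment: I ⊆ J iff every generator of I reduces to 0 modulo a Gröbner basis of J.

Yes, the ideals are equal.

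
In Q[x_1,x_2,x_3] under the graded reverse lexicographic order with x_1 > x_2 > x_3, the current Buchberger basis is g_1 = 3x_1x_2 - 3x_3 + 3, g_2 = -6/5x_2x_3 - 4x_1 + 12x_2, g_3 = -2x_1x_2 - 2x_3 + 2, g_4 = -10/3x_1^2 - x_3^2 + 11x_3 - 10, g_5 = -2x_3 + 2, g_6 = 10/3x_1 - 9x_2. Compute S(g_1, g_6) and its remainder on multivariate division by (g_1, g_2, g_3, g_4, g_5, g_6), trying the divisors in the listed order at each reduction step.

S(g_1, g_6) = 27/10x_2^2 - x_3 + 1; remainder on division = 27/10x_2^2.

lcm(LM(g_1), LM(g_6)) = x_1x_2.
S = (lcm/LT(g_1))·g_1 − (lcm/LT(g_6))·g_6 = 27/10x_2^2 - x_3 + 1.
Reduce S modulo (g_1, g_2, g_3, g_4, g_5, g_6) in that order:
  leading term x_2^2: no divisor's leading term divides it; move 27/10x_2^2 to the remainder.
  leading term x_3: subtract (1/2)·g_5 from -x_3 + 1 → 0
The remainder 27/10x_2^2 is nonzero, so it would be added as the next basis element.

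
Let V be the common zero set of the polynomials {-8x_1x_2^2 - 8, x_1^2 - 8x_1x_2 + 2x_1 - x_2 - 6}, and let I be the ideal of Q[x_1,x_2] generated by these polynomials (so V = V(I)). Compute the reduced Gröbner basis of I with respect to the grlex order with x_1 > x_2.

G = {x_1x_2^2 + 1, x_2^3 + 6x_2^2 + x_1 - 8x_2 + 2, x_1^2 - 8x_1x_2 + 2x_1 - x_2 - 6}

f_1 = -8x_1x_2^2 - 8, LT = x_1x_2^2.
f_2 = x_1^2 - 8x_1x_2 + 2x_1 - x_2 - 6, LT = x_1^2.

S(f_1,f_2): lcm = x_1^2x_2^2. S = 8x_1x_2^3 - 2x_1x_2^2 + x_2^3 + 6x_2^2 + x_1.
  reduce S modulo (f_1, f_2):
  remainder x_2^3 + 6x_2^2 + x_1 - 8x_2 + 2 ≠ 0; add g_3 = x_2^3 + 6x_2^2 + x_1 - 8x_2 + 2 to the basis.

The other S-polynomials (S(f_1,g_3), S(f_2,g_3)) all reduce to 0 modulo the current basis, so we have a Gröbner basis.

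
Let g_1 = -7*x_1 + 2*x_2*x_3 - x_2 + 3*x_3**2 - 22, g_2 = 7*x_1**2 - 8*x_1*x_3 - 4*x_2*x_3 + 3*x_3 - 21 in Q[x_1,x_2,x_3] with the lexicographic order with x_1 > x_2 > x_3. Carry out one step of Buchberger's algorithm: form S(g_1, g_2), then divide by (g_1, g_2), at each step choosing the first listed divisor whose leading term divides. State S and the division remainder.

lcm(LM(g_1), LM(g_2)) = x_1**2.
S = (lcm/LT(g_1))·g_1 − (lcm/LT(g_2))·g_2 = -2/7*x_1*x_2*x_3 + 1/7*x_1*x_2 - 3/7*x_1*x_3**2 + 8/7*x_1*x_3 + 22/7*x_1 + 4/7*x_2*x_3 - 3/7*x_3 + 3.
Reduce S modulo (g_1, g_2) in that order:
  leading term x_1*x_2*x_3: subtract (2/49*x_2*x_3)·g_1 from -2/7*x_1*x_2*x_3 + 1/7*x_1*x_2 - 3/7*x_1*x_3**2 + 8/7*x_1*x_3 + 22/7*x_1 + 4/7*x_2*x_3 - 3/7*x_3 + 3 → 1/7*x_1*x_2 - 3/7*x_1*x_3**2 + 8/7*x_1*x_3 + 22/7*x_1 - 4/49*x_2**2*x_3**2 + 2/49*x_2**2*x_3 - 6/49*x_2*x_3**3 + 72/49*x_2*x_3 - 3/7*x_3 + 3
  leading term x_1*x_2: subtract (-1/49*x_2)·g_1 from 1/7*x_1*x_2 - 3/7*x_1*x_3**2 + 8/7*x_1*x_3 + 22/7*x_1 - 4/49*x_2**2*x_3**2 + 2/49*x_2**2*x_3 - 6/49*x_2*x_3**3 + 72/49*x_2*x_3 - 3/7*x_3 + 3 → -3/7*x_1*x_3**2 + 8/7*x_1*x_3 + 22/7*x_1 - 4/49*x_2**2*x_3**2 + 4/49*x_2**2*x_3 - 1/49*x_2**2 - 6/49*x_2*x_3**3 + 3/49*x_2*x_3**2 + 72/49*x_2*x_3 - 22/49*x_2 - 3/7*x_3 + 3
  leading term x_1*x_3**2: subtract (3/49*x_3**2)·g_1 from -3/7*x_1*x_3**2 + 8/7*x_1*x_3 + 22/7*x_1 - 4/49*x_2**2*x_3**2 + 4/49*x_2**2*x_3 - 1/49*x_2**2 - 6/49*x_2*x_3**3 + 3/49*x_2*x_3**2 + 72/49*x_2*x_3 - 22/49*x_2 - 3/7*x_3 + 3 → 8/7*x_1*x_3 + 22/7*x_1 - 4/49*x_2**2*x_3**2 + 4/49*x_2**2*x_3 - 1/49*x_2**2 - 12/49*x_2*x_3**3 + 6/49*x_2*x_3**2 + 72/49*x_2*x_3 - 22/49*x_2 - 9/49*x_3**4 + 66/49*x_3**2 - 3/7*x_3 + 3
  leading term x_1*x_3: subtract (-8/49*x_3)·g_1 from 8/7*x_1*x_3 + 22/7*x_1 - 4/49*x_2**2*x_3**2 + 4/49*x_2**2*x_3 - 1/49*x_2**2 - 12/49*x_2*x_3**3 + 6/49*x_2*x_3**2 + 72/49*x_2*x_3 - 22/49*x_2 - 9/49*x_3**4 + 66/49*x_3**2 - 3/7*x_3 + 3 → 22/7*x_1 - 4/49*x_2**2*x_3**2 + 4/49*x_2**2*x_3 - 1/49*x_2**2 - 12/49*x_2*x_3**3 + 22/49*x_2*x_3**2 + 64/49*x_2*x_3 - 22/49*x_2 - 9/49*x_3**4 + 24/49*x_3**3 + 66/49*x_3**2 - 197/49*x_3 + 3
  leading term x_1: subtract (-22/49)·g_1 from 22/7*x_1 - 4/49*x_2**2*x_3**2 + 4/49*x_2**2*x_3 - 1/49*x_2**2 - 12/49*x_2*x_3**3 + 22/49*x_2*x_3**2 + 64/49*x_2*x_3 - 22/49*x_2 - 9/49*x_3**4 + 24/49*x_3**3 + 66/49*x_3**2 - 197/49*x_3 + 3 → -4/49*x_2**2*x_3**2 + 4/49*x_2**2*x_3 - 1/49*x_2**2 - 12/49*x_2*x_3**3 + 22/49*x_2*x_3**2 + 108/49*x_2*x_3 - 44/49*x_2 - 9/49*x_3**4 + 24/49*x_3**3 + 132/49*x_3**2 - 197/49*x_3 - 337/49
  leading term x_2**2*x_3**2: no divisor's leading term divides it; move -4/49*x_2**2*x_3**2 to the remainder.
  leading term x_2**2*x_3: no divisor's leading term divides it; move 4/49*x_2**2*x_3 to the remainder.
  leading term x_2**2: no divisor's leading term divides it; move -1/49*x_2**2 to the remainder.
  leading term x_2*x_3**3: no divisor's leading term divides it; move -12/49*x_2*x_3**3 to the remainder.
  leading term x_2*x_3**2: no divisor's leading term divides it; move 22/49*x_2*x_3**2 to the remainder.
  leading term x_2*x_3: no divisor's leading term divides it; move 108/49*x_2*x_3 to the remainder.
  leading term x_2: no divisor's leading term divides it; move -44/49*x_2 to the remainder.
  leading term x_3**4: no divisor's leading term divides it; move -9/49*x_3**4 to the remainder.
  leading term x_3**3: no divisor's leading term divides it; move 24/49*x_3**3 to the remainder.
  leading term x_3**2: no divisor's leading term divides it; move 132/49*x_3**2 to the remainder.
  leading term x_3: no divisor's leading term divides it; move -197/49*x_3 to the remainder.
  leading term 1: no divisor's leading term divides it; move -337/49 to the remainder.
The remainder -4/49*x_2**2*x_3**2 + 4/49*x_2**2*x_3 - 1/49*x_2**2 - 12/49*x_2*x_3**3 + 22/49*x_2*x_3**2 + 108/49*x_2*x_3 - 44/49*x_2 - 9/49*x_3**4 + 24/49*x_3**3 + 132/49*x_3**2 - 197/49*x_3 - 337/49 is nonzero, so it would be added as the next basis element.
An S-polynomial is built so that the two leading terms cancel; whether anything survives reduction is exactly the Gröbner-basis criterion.

S(g_1, g_2) = -2/7*x_1*x_2*x_3 + 1/7*x_1*x_2 - 3/7*x_1*x_3**2 + 8/7*x_1*x_3 + 22/7*x_1 + 4/7*x_2*x_3 - 3/7*x_3 + 3; remainder on division = -4/49*x_2**2*x_3**2 + 4/49*x_2**2*x_3 - 1/49*x_2**2 - 12/49*x_2*x_3**3 + 22/49*x_2*x_3**2 + 108/49*x_2*x_3 - 44/49*x_2 - 9/49*x_3**4 + 24/49*x_3**3 + 132/49*x_3**2 - 197/49*x_3 - 337/49.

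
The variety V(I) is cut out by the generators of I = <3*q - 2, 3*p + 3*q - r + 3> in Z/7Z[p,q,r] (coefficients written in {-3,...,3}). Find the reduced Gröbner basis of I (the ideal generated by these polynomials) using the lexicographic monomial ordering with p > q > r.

f_1 = 3*q - 2, LT = q.
f_2 = 3*p + 3*q - r + 3, LT = p.

The S-polynomials (S(f_1,f_2)) all reduce to 0 modulo the current basis, so we have a Gröbner basis.

G = {p + 2*r - 3, q - 3}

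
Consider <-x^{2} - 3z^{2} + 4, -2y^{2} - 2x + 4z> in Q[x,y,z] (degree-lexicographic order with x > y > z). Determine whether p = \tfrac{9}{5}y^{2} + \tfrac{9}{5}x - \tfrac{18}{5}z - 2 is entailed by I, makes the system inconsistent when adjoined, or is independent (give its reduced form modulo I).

First compute the reduced Gröbner basis of I by Buchberger's algorithm.
f_1 = -x^{2} - 3z^{2} + 4, LT = x^{2}.
f_2 = -2y^{2} - 2x + 4z, LT = y^{2}.

The S-polynomials (S(f_1,f_2)) all reduce to 0 modulo the current basis, so we have a Gröbner basis.
Inter-reduce: drop elements whose leading term is divisible by another's, tail-reduce, and make monic.
Reduced Gröbner basis: {x^{2} + 3z^{2} - 4, y^{2} + x - 2z}.
Label its elements g_1 = x^{2} + 3z^{2} - 4, g_2 = y^{2} + x - 2z.

Reduce p = \tfrac{9}{5}y^{2} + \tfrac{9}{5}x - \tfrac{18}{5}z - 2 modulo G:
  leading term y^{2}: subtract (\tfrac{9}{5})·g_2 from \tfrac{9}{5}y^{2} + \tfrac{9}{5}x - \tfrac{18}{5}z - 2 → -2
  leading term 1: no divisor's leading term divides it; move -2 to the remainder.
  normal form = -2.
The normal form is nonzero, so p ∉ I. Since p minus its normal form lies in I, I + (p) = I + (r) where r = -2; decide whether this ideal is the whole ring.
Here r = -2 is a nonzero constant, hence a unit: 1 ∈ I + (p), the Gröbner basis of I + (p) is {1}, and the enlarged system has no common solution — adjoining p is inconsistent.

Ideal membership is decidable via reduction modulo a Gröbner basis.

Adjoining \tfrac{9}{5}y^{2} + \tfrac{9}{5}x - \tfrac{18}{5}z - 2 makes the ideal the whole ring: the system is inconsistent.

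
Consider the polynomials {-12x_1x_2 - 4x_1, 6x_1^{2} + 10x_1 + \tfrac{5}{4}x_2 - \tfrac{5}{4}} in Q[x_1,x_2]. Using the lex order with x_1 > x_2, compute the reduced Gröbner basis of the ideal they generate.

G = {x_1^{2} + \tfrac{5}{3}x_1 + \tfrac{5}{24}x_2 - \tfrac{5}{24}, x_1x_2 + \tfrac{1}{3}x_1, x_2^{2} - \tfrac{2}{3}x_2 - \tfrac{1}{3}}

f_1 = -12x_1x_2 - 4x_1, LT = x_1x_2.
f_2 = 6x_1^{2} + 10x_1 + \tfrac{5}{4}x_2 - \tfrac{5}{4}, LT = x_1^{2}.

S(f_1,f_2): lcm = x_1^{2}x_2. S = \tfrac{1}{3}x_1^{2} - \tfrac{5}{3}x_1x_2 - \tfrac{5}{24}x_2^{2} + \tfrac{5}{24}x_2.
  leading term x_1^{2}: subtract (\tfrac{1}{18})·f_2 from \tfrac{1}{3}x_1^{2} - \tfrac{5}{3}x_1x_2 - \tfrac{5}{24}x_2^{2} + \tfrac{5}{24}x_2 → -\tfrac{5}{3}x_1x_2 - \tfrac{5}{9}x_1 - \tfrac{5}{24}x_2^{2} + \tfrac{5}{36}x_2 + \tfrac{5}{72}
  leading term x_1x_2: subtract (\tfrac{5}{36})·f_1 from -\tfrac{5}{3}x_1x_2 - \tfrac{5}{9}x_1 - \tfrac{5}{24}x_2^{2} + \tfrac{5}{36}x_2 + \tfrac{5}{72} → -\tfrac{5}{24}x_2^{2} + \tfrac{5}{36}x_2 + \tfrac{5}{72}
  leading term x_2^{2}: no divisor's leading term divides it; move -\tfrac{5}{24}x_2^{2} to the remainder.
  leading term x_2: no divisor's leading term divides it; move \tfrac{5}{36}x_2 to the remainder.
  leading term 1: no divisor's leading term divides it; move \tfrac{5}{72} to the remainder.
  remainder -\tfrac{5}{24}x_2^{2} + \tfrac{5}{36}x_2 + \tfrac{5}{72} ≠ 0; add g_3 = -\tfrac{5}{24}x_2^{2} + \tfrac{5}{36}x_2 + \tfrac{5}{72} to the basis.

S(f_1,g_3): lcm = x_1x_2^{2}. S = x_1x_2 + \tfrac{1}{3}x_1.
  leading term x_1x_2: subtract (-\tfrac{1}{12})·f_1 from x_1x_2 + \tfrac{1}{3}x_1 → 0
  remainder 0.

S(f_2,g_3): leading monomials are coprime, so the S-polynomial reduces to 0 (Buchberger's first criterion).
Every S-polynomial of the final basis reduces to 0, so we have a Gröbner basis.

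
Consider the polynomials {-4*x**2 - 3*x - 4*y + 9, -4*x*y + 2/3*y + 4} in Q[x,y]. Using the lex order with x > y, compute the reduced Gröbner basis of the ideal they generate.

G = {x + y**2 - 151/72*y + 11/12, y**3 - 151/72*y**2 + 13/12*y + 1}

f_1 = -4*x**2 - 3*x - 4*y + 9, LT = x**2.
f_2 = -4*x*y + 2/3*y + 4, LT = x*y.

S(f_1,f_2): lcm = x**2*y. S = 11/12*x*y + x + y**2 - 9/4*y.
  leading term x*y: subtract (-11/48)·f_2 from 11/12*x*y + x + y**2 - 9/4*y → x + y**2 - 151/72*y + 11/12
  leading term x: no divisor's leading term divides it; move x to the remainder.
  leading term y**2: no divisor's leading term divides it; move y**2 to the remainder.
  leading term y: no divisor's leading term divides it; move -151/72*y to the remainder.
  leading term 1: no divisor's leading term divides it; move 11/12 to the remainder.
  remainder x + y**2 - 151/72*y + 11/12 ≠ 0; add g_3 = x + y**2 - 151/72*y + 11/12 to the basis.

S(f_2,g_3): lcm = x*y. S = -y**3 + 151/72*y**2 - 13/12*y - 1.
  leading term y**3: no divisor's leading term divides it; move -y**3 to the remainder.
  leading term y**2: no divisor's leading term divides it; move 151/72*y**2 to the remainder.
  leading term y: no divisor's leading term divides it; move -13/12*y to the remainder.
  leading term 1: no divisor's leading term divides it; move -1 to the remainder.
  remainder -y**3 + 151/72*y**2 - 13/12*y - 1 ≠ 0; add g_4 = -y**3 + 151/72*y**2 - 13/12*y - 1 to the basis.

The other S-polynomials (S(f_1,g_3), S(f_1,g_4), S(f_2,g_4), S(g_3,g_4)) all reduce to 0 modulo the current basis, so we have a Gröbner basis.
Inter-reduce: drop elements whose leading term is divisible by another's, tail-reduce, and make monic.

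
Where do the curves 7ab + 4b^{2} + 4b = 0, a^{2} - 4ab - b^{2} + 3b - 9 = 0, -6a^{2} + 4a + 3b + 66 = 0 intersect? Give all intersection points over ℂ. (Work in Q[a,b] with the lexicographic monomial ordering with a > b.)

Compute a lex Gröbner basis by Buchberger's algorithm.
f_1 = 7ab + 4b^{2} + 4b, LT = ab.
f_2 = a^{2} - 4ab - b^{2} + 3b - 9, LT = a^{2}.
f_3 = -6a^{2} + 4a + 3b + 66, LT = a^{2}.

S(f_1,f_2): lcm = a^{2}b. S = \tfrac{32}{7}ab^{2} + \tfrac{4}{7}ab + b^{3} - 3b^{2} + 9b.
  reduce S modulo (f_1, f_2, f_3):
  remainder -\tfrac{79}{49}b^{3} - \tfrac{291}{49}b^{2} + \tfrac{425}{49}b ≠ 0; add h_4 = -\tfrac{79}{49}b^{3} - \tfrac{291}{49}b^{2} + \tfrac{425}{49}b to the basis.

S(f_1,f_3): lcm = a^{2}b. S = \tfrac{4}{7}ab^{2} + \tfrac{26}{21}ab + \tfrac{1}{2}b^{2} + 11b.
  reduce S modulo (f_1, f_2, f_3, h_4):
  remainder \tfrac{317}{474}b^{2} + \tfrac{2023}{237}b ≠ 0; add h_5 = \tfrac{317}{474}b^{2} + \tfrac{2023}{237}b to the basis.

S(f_2,f_3): lcm = a^{2}. S = -4ab + \tfrac{2}{3}a - b^{2} + \tfrac{7}{2}b + 2.
  reduce S modulo (f_1, f_2, f_3, h_4, h_5):
  remainder \tfrac{2}{3}a - \tfrac{47151}{4438}b + 2 ≠ 0; add h_6 = \tfrac{2}{3}a - \tfrac{47151}{4438}b + 2 to the basis.

S(f_1,h_5): lcm = ab^{2}. S = -\tfrac{4046}{317}ab + \tfrac{4}{7}b^{3} + \tfrac{4}{7}b^{2}.
  reduce S modulo (f_1, f_2, f_3, h_4, h_5, h_6):
  remainder -\tfrac{44420252}{703423}b ≠ 0; add h_7 = -\tfrac{44420252}{703423}b to the basis.

The other S-polynomials (S(f_1,h_4), S(f_2,h_4), S(f_3,h_4), S(f_2,h_5), S(f_3,h_5), S(h_4,h_5), S(f_1,h_6), S(f_2,h_6), S(f_3,h_6), S(h_4,h_6), S(h_5,h_6), S(f_1,h_7), S(f_2,h_7), S(f_3,h_7), S(h_4,h_7), S(h_5,h_7), S(h_6,h_7)) all reduce to 0 modulo the current basis, so we have a Gröbner basis.
Inter-reduce: drop elements whose leading term is divisible by another's, tail-reduce, and make monic.
Reduced Gröbner basis: {a + 3, b}.

From the last basis element, b = 0, so b takes values in {0}. Each choice, substituted upward through the basis, yields the corresponding point(s) of the solution set.
  b = 0: the earlier basis element becomes a + 3 = 0, giving a = -3 — point (-3, 0).

{(-3, 0)}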